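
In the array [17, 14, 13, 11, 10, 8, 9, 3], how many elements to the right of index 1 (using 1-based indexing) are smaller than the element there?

7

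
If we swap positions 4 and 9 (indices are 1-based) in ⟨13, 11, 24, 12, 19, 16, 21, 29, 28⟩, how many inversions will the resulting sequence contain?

There are 15 inversions.

Positions 4 and 9 hold 12 and 28; after swapping, the array is [13, 11, 24, 28, 19, 16, 21, 29, 12].
For each element, count later entries that are smaller:
13 → 11, 12 → 2
11 → none → 0
24 → 19, 16, 21, 12 → 4
28 → 19, 16, 21, 12 → 4
19 → 16, 12 → 2
16 → 12 → 1
21 → 12 → 1
29 → 12 → 1
12 → none → 0
Sum: 2 + 0 + 4 + 4 + 2 + 1 + 1 + 1 + 0 = 15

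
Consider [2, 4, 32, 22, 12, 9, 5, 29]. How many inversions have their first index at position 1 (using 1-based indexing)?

0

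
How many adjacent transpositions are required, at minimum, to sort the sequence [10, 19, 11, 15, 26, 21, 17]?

6 swaps

Each adjacent swap fixes exactly one inversion, so the minimum swap count equals the number of inversions.
Count inversions — for each element, later elements that are smaller:
10: none → 0
19: 11, 15, 17 → 3
11: none → 0
15: none → 0
26: 21, 17 → 2
21: 17 → 1
17: none → 0
Total inversions: 0 + 3 + 0 + 0 + 2 + 1 + 0 = 6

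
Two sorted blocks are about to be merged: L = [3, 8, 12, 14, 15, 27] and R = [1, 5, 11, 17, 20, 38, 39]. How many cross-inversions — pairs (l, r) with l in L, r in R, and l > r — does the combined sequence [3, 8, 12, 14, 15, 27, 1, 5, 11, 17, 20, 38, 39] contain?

17 split inversions

Take each right-half value and tally the left-half values above it:
r = 1: 3, 8, 12, 14, 15, 27 → 6
r = 5: 8, 12, 14, 15, 27 → 5
r = 11: 12, 14, 15, 27 → 4
r = 17: 27 → 1
r = 20: 27 → 1
r = 38: none → 0
r = 39: none → 0
Cross-inversions: 6 + 5 + 4 + 1 + 1 + 0 + 0 = 17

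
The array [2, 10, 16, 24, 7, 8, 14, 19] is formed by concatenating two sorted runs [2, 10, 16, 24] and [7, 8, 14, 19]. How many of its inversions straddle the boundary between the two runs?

Take each right-half value and tally the left-half values above it:
r = 7: 10, 16, 24 → 3
r = 8: 10, 16, 24 → 3
r = 14: 16, 24 → 2
r = 19: 24 → 1
Cross-inversions: 3 + 3 + 2 + 1 = 9

Split inversions: 9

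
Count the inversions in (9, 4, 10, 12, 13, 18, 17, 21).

For each element, count later entries that are smaller:
9: 1
4: 0
10: 0
12: 0
13: 0
18: 1
17: 0
21: 0
Sum: 1 + 0 + 0 + 0 + 0 + 1 + 0 + 0 = 2

There are 2 inversions.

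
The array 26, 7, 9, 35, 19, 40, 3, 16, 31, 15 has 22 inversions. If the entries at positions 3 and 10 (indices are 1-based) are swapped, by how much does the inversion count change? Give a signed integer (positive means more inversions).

Positions 3 and 10 hold 9 and 15; after swapping, the array is [26, 7, 15, 35, 19, 40, 3, 16, 31, 9].
Sweep left to right; for each value list the smaller values that follow it:
26 → 7, 15, 19, 3, 16, 9 → 6
7 → 3 → 1
15 → 3, 9 → 2
35 → 19, 3, 16, 31, 9 → 5
19 → 3, 16, 9 → 3
40 → 3, 16, 31, 9 → 4
3 → none → 0
16 → 9 → 1
31 → 9 → 1
9 → none → 0
Sum: 6 + 1 + 2 + 5 + 3 + 4 + 0 + 1 + 1 + 0 = 23
Change: 23 − 22 = +1

+1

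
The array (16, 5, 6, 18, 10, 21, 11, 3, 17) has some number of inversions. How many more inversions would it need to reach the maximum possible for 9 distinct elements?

20 inversions short

Maximum inversions for 9 distinct elements is C(9, 2) = 9·8/2 = 36.
Current inversions — for each element, count later smaller elements:
16: 5
5: 1
6: 1
18: 4
10: 1
21: 3
11: 1
3: 0
17: 0
Current total: 5 + 1 + 1 + 4 + 1 + 3 + 1 + 0 + 0 = 16
Shortfall: 36 − 16 = 20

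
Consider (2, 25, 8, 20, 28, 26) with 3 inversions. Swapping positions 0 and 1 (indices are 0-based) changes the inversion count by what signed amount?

Positions 0 and 1 hold 2 and 25; after swapping, the array is [25, 2, 8, 20, 28, 26].
For each element, count later entries that are smaller:
25: 3
2: 0
8: 0
20: 0
28: 1
26: 0
Sum: 3 + 0 + 0 + 0 + 1 + 0 = 4
Change: 4 − 3 = +1

+1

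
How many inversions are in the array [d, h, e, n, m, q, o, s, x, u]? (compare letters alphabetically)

Count, for each position, how many later elements it exceeds:
d → none → 0
h → e → 1
e → none → 0
n → m → 1
m → none → 0
q → o → 1
o → none → 0
s → none → 0
x → u → 1
u → none → 0
Sum: 0 + 1 + 0 + 1 + 0 + 1 + 0 + 0 + 1 + 0 = 4

4 inversions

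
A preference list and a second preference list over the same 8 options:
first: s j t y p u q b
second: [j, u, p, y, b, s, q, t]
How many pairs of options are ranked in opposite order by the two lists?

Pairs: 14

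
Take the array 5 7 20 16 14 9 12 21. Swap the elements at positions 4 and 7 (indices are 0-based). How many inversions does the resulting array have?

Positions 4 and 7 hold 14 and 21; after swapping, the array is [5, 7, 20, 16, 21, 9, 12, 14].
For each element, count later entries that are smaller:
5: 0
7: 0
20: 4
16: 3
21: 3
9: 0
12: 0
14: 0
Sum: 0 + 0 + 4 + 3 + 3 + 0 + 0 + 0 = 10

Inversions: 10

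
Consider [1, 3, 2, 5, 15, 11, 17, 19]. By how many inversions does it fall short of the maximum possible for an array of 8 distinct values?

26

Maximum inversions for 8 distinct elements is C(8, 2) = 8·7/2 = 28.
Current inversions — for each element, count later smaller elements:
1: 0
3: 1
2: 0
5: 0
15: 1
11: 0
17: 0
19: 0
Current total: 0 + 1 + 0 + 0 + 1 + 0 + 0 + 0 = 2
Shortfall: 28 − 2 = 26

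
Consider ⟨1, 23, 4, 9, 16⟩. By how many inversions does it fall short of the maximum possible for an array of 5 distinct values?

Maximum inversions for 5 distinct elements is C(5, 2) = 5·4/2 = 10.
Current inversions — for each element, count later smaller elements:
1: 0
23: 3
4: 0
9: 0
16: 0
Current total: 0 + 3 + 0 + 0 + 0 = 3
Shortfall: 10 − 3 = 7

7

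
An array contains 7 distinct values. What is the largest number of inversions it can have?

21

The maximum occurs when the array is in strictly decreasing order: every one of the C(7, 2) pairs is inverted.
C(7, 2) = 7·6/2 = 21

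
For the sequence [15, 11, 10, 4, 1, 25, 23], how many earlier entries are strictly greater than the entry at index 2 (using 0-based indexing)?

2

The element at index 2 is 10.
Elements before it: 15, 11
Those larger than 10: 15, 11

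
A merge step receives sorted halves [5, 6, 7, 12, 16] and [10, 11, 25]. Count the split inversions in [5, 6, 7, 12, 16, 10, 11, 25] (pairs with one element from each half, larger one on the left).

4

For each element r of the right run, count left-run elements greater than r:
r = 10: 12, 16 → 2
r = 11: 12, 16 → 2
r = 25: none → 0
Cross-inversions: 2 + 2 + 0 = 4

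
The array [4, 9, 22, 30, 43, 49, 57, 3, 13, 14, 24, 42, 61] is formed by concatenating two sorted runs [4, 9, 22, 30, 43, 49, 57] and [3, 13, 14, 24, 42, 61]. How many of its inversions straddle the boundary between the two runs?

Split inversions: 24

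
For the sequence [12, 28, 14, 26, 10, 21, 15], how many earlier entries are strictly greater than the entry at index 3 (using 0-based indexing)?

1 such element

The element at index 3 is 26.
Elements before it: 12, 28, 14
Those larger than 26: 28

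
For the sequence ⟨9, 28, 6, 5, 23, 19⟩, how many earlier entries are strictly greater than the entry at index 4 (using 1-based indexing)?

The element at index 4 is 5.
Elements before it: 9, 28, 6
Those larger than 5: 9, 28, 6

3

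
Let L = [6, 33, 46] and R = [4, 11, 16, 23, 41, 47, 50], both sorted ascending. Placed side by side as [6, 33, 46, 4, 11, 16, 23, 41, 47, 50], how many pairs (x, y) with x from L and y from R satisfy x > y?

10 split inversions

Take each right-half value and tally the left-half values above it:
r = 4: 6, 33, 46 → 3
r = 11: 33, 46 → 2
r = 16: 33, 46 → 2
r = 23: 33, 46 → 2
r = 41: 46 → 1
r = 47: none → 0
r = 50: none → 0
Cross-inversions: 3 + 2 + 2 + 2 + 1 + 0 + 0 = 10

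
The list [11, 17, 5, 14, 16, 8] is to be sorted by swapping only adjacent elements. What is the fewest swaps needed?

8 swaps

The minimum number of adjacent swaps to sort an array equals its inversion count, since every such swap removes exactly one inversion.
Count inversions — for each element, later elements that are smaller:
11: 5, 8 → 2
17: 5, 14, 16, 8 → 4
5: none → 0
14: 8 → 1
16: 8 → 1
8: none → 0
Total inversions: 2 + 4 + 0 + 1 + 1 + 0 = 8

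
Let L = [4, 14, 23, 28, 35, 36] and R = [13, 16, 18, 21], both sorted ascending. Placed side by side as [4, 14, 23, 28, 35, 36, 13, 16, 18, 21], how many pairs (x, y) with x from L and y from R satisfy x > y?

Count, for every r in R, how many entries of L exceed r:
r = 13: 14, 23, 28, 35, 36 → 5
r = 16: 23, 28, 35, 36 → 4
r = 18: 23, 28, 35, 36 → 4
r = 21: 23, 28, 35, 36 → 4
Cross-inversions: 5 + 4 + 4 + 4 = 17

Split inversions: 17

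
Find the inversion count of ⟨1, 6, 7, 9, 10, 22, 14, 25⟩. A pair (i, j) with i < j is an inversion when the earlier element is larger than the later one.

Sweep left to right; for each value list the smaller values that follow it:
1 → none → 0
6 → none → 0
7 → none → 0
9 → none → 0
10 → none → 0
22 → 14 → 1
14 → none → 0
25 → none → 0
Sum: 0 + 0 + 0 + 0 + 0 + 1 + 0 + 0 = 1

1 out-of-order pair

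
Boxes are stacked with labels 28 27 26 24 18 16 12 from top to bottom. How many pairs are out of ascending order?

21 inversions

For each element, count later entries that are smaller:
28: 6
27: 5
26: 4
24: 3
18: 2
16: 1
12: 0
Sum: 6 + 5 + 4 + 3 + 2 + 1 + 0 = 21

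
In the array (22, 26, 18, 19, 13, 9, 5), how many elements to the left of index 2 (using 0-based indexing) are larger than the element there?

2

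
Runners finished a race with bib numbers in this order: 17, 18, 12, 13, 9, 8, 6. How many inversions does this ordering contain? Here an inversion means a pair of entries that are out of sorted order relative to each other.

Out-of-order pairs: 19

For each element, count later entries that are smaller:
17 → 12, 13, 9, 8, 6 → 5
18 → 12, 13, 9, 8, 6 → 5
12 → 9, 8, 6 → 3
13 → 9, 8, 6 → 3
9 → 8, 6 → 2
8 → 6 → 1
6 → none → 0
Sum: 5 + 5 + 3 + 3 + 2 + 1 + 0 = 19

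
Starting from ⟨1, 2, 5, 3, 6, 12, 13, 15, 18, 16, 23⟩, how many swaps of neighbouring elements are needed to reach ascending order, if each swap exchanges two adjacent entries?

The minimum number of adjacent swaps to sort an array equals its inversion count, since every such swap removes exactly one inversion.
Count inversions — for each element, later elements that are smaller:
1: none → 0
2: none → 0
5: 3 → 1
3: none → 0
6: none → 0
12: none → 0
13: none → 0
15: none → 0
18: 16 → 1
16: none → 0
23: none → 0
Total inversions: 0 + 0 + 1 + 0 + 0 + 0 + 0 + 0 + 1 + 0 + 0 = 2

2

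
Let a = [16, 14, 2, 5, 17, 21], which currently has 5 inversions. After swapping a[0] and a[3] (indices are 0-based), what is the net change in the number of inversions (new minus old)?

-3

Positions 0 and 3 hold 16 and 5; after swapping, the array is [5, 14, 2, 16, 17, 21].
Sweep left to right; for each value list the smaller values that follow it:
5 → 2 → 1
14 → 2 → 1
2 → none → 0
16 → none → 0
17 → none → 0
21 → none → 0
Sum: 1 + 1 + 0 + 0 + 0 + 0 = 2
Change: 2 − 5 = -3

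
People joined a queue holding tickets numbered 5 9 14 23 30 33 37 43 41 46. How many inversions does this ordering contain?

1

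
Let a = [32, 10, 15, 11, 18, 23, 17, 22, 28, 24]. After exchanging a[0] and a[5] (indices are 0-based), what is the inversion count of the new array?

13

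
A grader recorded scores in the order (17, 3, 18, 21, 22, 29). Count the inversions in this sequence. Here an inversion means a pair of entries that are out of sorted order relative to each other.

1

Inversion pairs (indices are 1-based):
(1,2): 17 > 3
That's 1 pair.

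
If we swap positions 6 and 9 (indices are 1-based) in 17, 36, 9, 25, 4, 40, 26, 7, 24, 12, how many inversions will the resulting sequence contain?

Positions 6 and 9 hold 40 and 24; after swapping, the array is [17, 36, 9, 25, 4, 24, 26, 7, 40, 12].
For each element, count later entries that are smaller:
17: 4
36: 7
9: 2
25: 4
4: 0
24: 2
26: 2
7: 0
40: 1
12: 0
Sum: 4 + 7 + 2 + 4 + 0 + 2 + 2 + 0 + 1 + 0 = 22

22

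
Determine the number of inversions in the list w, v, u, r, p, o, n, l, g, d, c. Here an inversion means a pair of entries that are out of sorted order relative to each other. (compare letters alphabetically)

55 inversions

Element-by-element contributions:
w → v, u, r, p, o, n, l, g, d, c → 10
v → u, r, p, o, n, l, g, d, c → 9
u → r, p, o, n, l, g, d, c → 8
r → p, o, n, l, g, d, c → 7
p → o, n, l, g, d, c → 6
o → n, l, g, d, c → 5
n → l, g, d, c → 4
l → g, d, c → 3
g → d, c → 2
d → c → 1
c → none → 0
Sum: 10 + 9 + 8 + 7 + 6 + 5 + 4 + 3 + 2 + 1 + 0 = 55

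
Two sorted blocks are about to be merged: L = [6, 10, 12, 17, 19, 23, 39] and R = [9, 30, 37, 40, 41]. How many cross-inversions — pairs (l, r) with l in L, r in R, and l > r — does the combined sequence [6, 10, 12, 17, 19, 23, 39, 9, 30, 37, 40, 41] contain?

8 cross-inversions

Count, for every r in R, how many entries of L exceed r:
r = 9: 10, 12, 17, 19, 23, 39 → 6
r = 30: 39 → 1
r = 37: 39 → 1
r = 40: none → 0
r = 41: none → 0
Cross-inversions: 6 + 1 + 1 + 0 + 0 = 8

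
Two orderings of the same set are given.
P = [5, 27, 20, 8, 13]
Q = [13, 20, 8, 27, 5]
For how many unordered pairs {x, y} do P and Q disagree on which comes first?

Assign each item its position (1..5) in the first ordering, then rewrite the second ordering as that position sequence:
positions: 5→1, 27→2, 20→3, 8→4, 13→5
second ordering as positions: [5, 3, 4, 2, 1]
Discordant pairs = inversions in this position sequence.
5: 3, 4, 2, 1 → 4
3: 2, 1 → 2
4: 2, 1 → 2
2: 1 → 1
1: 0
Total: 4 + 2 + 2 + 1 + 0 = 9

9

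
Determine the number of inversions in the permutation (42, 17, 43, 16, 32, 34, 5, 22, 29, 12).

30 out-of-order pairs

Sweep left to right; for each value list the smaller values that follow it:
42 → 17, 16, 32, 34, 5, 22, 29, 12 → 8
17 → 16, 5, 12 → 3
43 → 16, 32, 34, 5, 22, 29, 12 → 7
16 → 5, 12 → 2
32 → 5, 22, 29, 12 → 4
34 → 5, 22, 29, 12 → 4
5 → none → 0
22 → 12 → 1
29 → 12 → 1
12 → none → 0
Sum: 8 + 3 + 7 + 2 + 4 + 4 + 0 + 1 + 1 + 0 = 30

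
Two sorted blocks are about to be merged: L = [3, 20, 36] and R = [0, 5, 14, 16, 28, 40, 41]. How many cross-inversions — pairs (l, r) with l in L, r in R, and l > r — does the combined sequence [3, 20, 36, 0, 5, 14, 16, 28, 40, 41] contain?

Take each right-half value and tally the left-half values above it:
r = 0: 3, 20, 36 → 3
r = 5: 20, 36 → 2
r = 14: 20, 36 → 2
r = 16: 20, 36 → 2
r = 28: 36 → 1
r = 40: none → 0
r = 41: none → 0
Cross-inversions: 3 + 2 + 2 + 2 + 1 + 0 + 0 = 10

10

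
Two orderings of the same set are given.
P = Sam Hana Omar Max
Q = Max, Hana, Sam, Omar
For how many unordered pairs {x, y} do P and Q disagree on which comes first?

4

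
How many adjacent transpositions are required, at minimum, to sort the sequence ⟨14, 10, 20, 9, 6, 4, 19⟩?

14

The minimum number of adjacent swaps to sort an array equals its inversion count, since every such swap removes exactly one inversion.
Count inversions — for each element, later elements that are smaller:
14: 10, 9, 6, 4 → 4
10: 9, 6, 4 → 3
20: 9, 6, 4, 19 → 4
9: 6, 4 → 2
6: 4 → 1
4: none → 0
19: none → 0
Total inversions: 4 + 3 + 4 + 2 + 1 + 0 + 0 = 14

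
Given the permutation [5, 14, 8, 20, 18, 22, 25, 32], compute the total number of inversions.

Element-by-element contributions:
5: 0
14: 1
8: 0
20: 1
18: 0
22: 0
25: 0
32: 0
Sum: 0 + 1 + 0 + 1 + 0 + 0 + 0 + 0 = 2

2 inversions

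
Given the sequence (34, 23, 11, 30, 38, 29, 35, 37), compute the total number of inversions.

9

Count, for each position, how many later elements it exceeds:
34 → 23, 11, 30, 29 → 4
23 → 11 → 1
11 → none → 0
30 → 29 → 1
38 → 29, 35, 37 → 3
29 → none → 0
35 → none → 0
37 → none → 0
Sum: 4 + 1 + 0 + 1 + 3 + 0 + 0 + 0 = 9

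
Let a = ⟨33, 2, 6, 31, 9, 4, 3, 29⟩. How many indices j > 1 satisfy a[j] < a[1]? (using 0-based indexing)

The element at index 1 is 2.
Elements after it: 6, 31, 9, 4, 3, 29
None of them are smaller than 2.

0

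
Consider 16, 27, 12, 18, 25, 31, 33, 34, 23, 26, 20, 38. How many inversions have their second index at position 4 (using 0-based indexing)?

The element at index 4 is 25.
Elements before it: 16, 27, 12, 18
Those larger than 25: 27

1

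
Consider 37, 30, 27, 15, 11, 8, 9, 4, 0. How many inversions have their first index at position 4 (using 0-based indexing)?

The element at index 4 is 11.
Elements after it: 8, 9, 4, 0
Those smaller than 11: 8, 9, 4, 0

4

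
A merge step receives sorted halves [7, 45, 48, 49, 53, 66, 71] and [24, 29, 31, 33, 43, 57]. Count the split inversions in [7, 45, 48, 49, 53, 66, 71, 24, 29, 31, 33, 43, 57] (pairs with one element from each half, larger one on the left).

Take each right-half value and tally the left-half values above it:
r = 24: 45, 48, 49, 53, 66, 71 → 6
r = 29: 45, 48, 49, 53, 66, 71 → 6
r = 31: 45, 48, 49, 53, 66, 71 → 6
r = 33: 45, 48, 49, 53, 66, 71 → 6
r = 43: 45, 48, 49, 53, 66, 71 → 6
r = 57: 66, 71 → 2
Cross-inversions: 6 + 6 + 6 + 6 + 6 + 2 = 32

There are 32 split inversions.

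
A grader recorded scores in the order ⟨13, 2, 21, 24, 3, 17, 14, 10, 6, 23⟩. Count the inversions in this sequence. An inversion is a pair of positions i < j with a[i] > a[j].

21 inversions

Element-by-element contributions:
13 → 2, 3, 10, 6 → 4
2 → none → 0
21 → 3, 17, 14, 10, 6 → 5
24 → 3, 17, 14, 10, 6, 23 → 6
3 → none → 0
17 → 14, 10, 6 → 3
14 → 10, 6 → 2
10 → 6 → 1
6 → none → 0
23 → none → 0
Sum: 4 + 0 + 5 + 6 + 0 + 3 + 2 + 1 + 0 + 0 = 21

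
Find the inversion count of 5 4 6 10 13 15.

There is 1 inversion.

Element-by-element contributions:
5: 1
4: 0
6: 0
10: 0
13: 0
15: 0
Sum: 1 + 0 + 0 + 0 + 0 + 0 = 1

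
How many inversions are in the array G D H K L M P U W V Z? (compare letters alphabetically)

2

Element-by-element contributions:
G: 1
D: 0
H: 0
K: 0
L: 0
M: 0
P: 0
U: 0
W: 1
V: 0
Z: 0
Sum: 1 + 0 + 0 + 0 + 0 + 0 + 0 + 0 + 1 + 0 + 0 = 2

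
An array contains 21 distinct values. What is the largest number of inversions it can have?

210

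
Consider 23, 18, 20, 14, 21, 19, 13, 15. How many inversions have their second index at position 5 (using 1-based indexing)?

The element at index 5 is 21.
Elements before it: 23, 18, 20, 14
Those larger than 21: 23

1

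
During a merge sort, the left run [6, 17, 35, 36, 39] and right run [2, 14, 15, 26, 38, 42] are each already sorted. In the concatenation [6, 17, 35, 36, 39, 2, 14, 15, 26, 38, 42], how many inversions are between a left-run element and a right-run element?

Count, for every r in R, how many entries of L exceed r:
r = 2: 6, 17, 35, 36, 39 → 5
r = 14: 17, 35, 36, 39 → 4
r = 15: 17, 35, 36, 39 → 4
r = 26: 35, 36, 39 → 3
r = 38: 39 → 1
r = 42: none → 0
Cross-inversions: 5 + 4 + 4 + 3 + 1 + 0 = 17

17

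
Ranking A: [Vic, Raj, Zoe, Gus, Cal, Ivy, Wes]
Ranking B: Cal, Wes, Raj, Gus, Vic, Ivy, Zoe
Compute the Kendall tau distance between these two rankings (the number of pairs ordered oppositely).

Assign each item its position (1..7) in the first ordering, then rewrite the second ordering as that position sequence:
positions: Vic→1, Raj→2, Zoe→3, Gus→4, Cal→5, Ivy→6, Wes→7
second ordering as positions: [5, 7, 2, 4, 1, 6, 3]
Discordant pairs = inversions in this position sequence.
5: 2, 4, 1, 3 → 4
7: 2, 4, 1, 6, 3 → 5
2: 1 → 1
4: 1, 3 → 2
1: 0
6: 3 → 1
3: 0
Total: 4 + 5 + 1 + 2 + 0 + 1 + 0 = 13

13 discordant pairs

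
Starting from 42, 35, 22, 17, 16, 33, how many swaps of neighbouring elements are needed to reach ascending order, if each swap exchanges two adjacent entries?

The minimum number of adjacent swaps to sort an array equals its inversion count, since every such swap removes exactly one inversion.
Count inversions — for each element, later elements that are smaller:
42: 35, 22, 17, 16, 33 → 5
35: 22, 17, 16, 33 → 4
22: 17, 16 → 2
17: 16 → 1
16: none → 0
33: none → 0
Total inversions: 5 + 4 + 2 + 1 + 0 + 0 = 12

12 swaps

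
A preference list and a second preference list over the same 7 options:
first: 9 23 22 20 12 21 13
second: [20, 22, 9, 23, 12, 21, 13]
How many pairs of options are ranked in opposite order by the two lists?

Assign each item its position (1..7) in the first ordering, then rewrite the second ordering as that position sequence:
positions: 9→1, 23→2, 22→3, 20→4, 12→5, 21→6, 13→7
second ordering as positions: [4, 3, 1, 2, 5, 6, 7]
Discordant pairs = inversions in this position sequence.
4: 3, 1, 2 → 3
3: 1, 2 → 2
1: 0
2: 0
5: 0
6: 0
7: 0
Total: 3 + 2 + 0 + 0 + 0 + 0 + 0 = 5

5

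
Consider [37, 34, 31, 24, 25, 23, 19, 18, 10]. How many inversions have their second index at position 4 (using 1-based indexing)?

3

The element at index 4 is 24.
Elements before it: 37, 34, 31
Those larger than 24: 37, 34, 31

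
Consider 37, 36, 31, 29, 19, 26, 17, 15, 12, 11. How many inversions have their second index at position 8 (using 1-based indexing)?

7

The element at index 8 is 15.
Elements before it: 37, 36, 31, 29, 19, 26, 17
Those larger than 15: 37, 36, 31, 29, 19, 26, 17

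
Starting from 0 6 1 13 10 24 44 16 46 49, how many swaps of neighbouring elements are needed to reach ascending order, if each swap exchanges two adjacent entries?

There are 4 adjacent swaps.

Minimum adjacent swaps = number of inversions (each swap of adjacent out-of-order elements removes one inversion and no swap can remove more).
Count inversions — for each element, later elements that are smaller:
0: none → 0
6: 1 → 1
1: none → 0
13: 10 → 1
10: none → 0
24: 16 → 1
44: 16 → 1
16: none → 0
46: none → 0
49: none → 0
Total inversions: 0 + 1 + 0 + 1 + 0 + 1 + 1 + 0 + 0 + 0 = 4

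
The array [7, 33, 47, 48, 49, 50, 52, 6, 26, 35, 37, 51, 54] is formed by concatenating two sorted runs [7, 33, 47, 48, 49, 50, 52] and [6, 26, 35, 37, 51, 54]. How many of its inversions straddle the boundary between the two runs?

Take each right-half value and tally the left-half values above it:
r = 6: 7, 33, 47, 48, 49, 50, 52 → 7
r = 26: 33, 47, 48, 49, 50, 52 → 6
r = 35: 47, 48, 49, 50, 52 → 5
r = 37: 47, 48, 49, 50, 52 → 5
r = 51: 52 → 1
r = 54: none → 0
Cross-inversions: 7 + 6 + 5 + 5 + 1 + 0 = 24

24 split inversions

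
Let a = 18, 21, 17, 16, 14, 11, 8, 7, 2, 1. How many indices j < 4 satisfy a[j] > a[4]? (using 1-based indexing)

3 such elements

The element at index 4 is 16.
Elements before it: 18, 21, 17
Those larger than 16: 18, 21, 17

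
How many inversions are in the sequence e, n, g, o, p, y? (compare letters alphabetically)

For each element, count later entries that are smaller:
e: 0
n: 1
g: 0
o: 0
p: 0
y: 0
Sum: 0 + 1 + 0 + 0 + 0 + 0 = 1

1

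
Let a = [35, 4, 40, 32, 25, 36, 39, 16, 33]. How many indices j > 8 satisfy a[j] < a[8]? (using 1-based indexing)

The element at index 8 is 16.
Elements after it: 33
None of them are smaller than 16.

0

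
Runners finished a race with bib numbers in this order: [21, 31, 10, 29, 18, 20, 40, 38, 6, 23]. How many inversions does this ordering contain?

22 out-of-order pairs

Sweep left to right; for each value list the smaller values that follow it:
21 → 10, 18, 20, 6 → 4
31 → 10, 29, 18, 20, 6, 23 → 6
10 → 6 → 1
29 → 18, 20, 6, 23 → 4
18 → 6 → 1
20 → 6 → 1
40 → 38, 6, 23 → 3
38 → 6, 23 → 2
6 → none → 0
23 → none → 0
Sum: 4 + 6 + 1 + 4 + 1 + 1 + 3 + 2 + 0 + 0 = 22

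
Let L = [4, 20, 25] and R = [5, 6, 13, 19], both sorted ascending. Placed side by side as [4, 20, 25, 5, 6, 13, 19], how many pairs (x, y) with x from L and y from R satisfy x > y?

8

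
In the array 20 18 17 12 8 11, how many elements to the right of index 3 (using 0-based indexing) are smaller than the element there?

2

The element at index 3 is 12.
Elements after it: 8, 11
Those smaller than 12: 8, 11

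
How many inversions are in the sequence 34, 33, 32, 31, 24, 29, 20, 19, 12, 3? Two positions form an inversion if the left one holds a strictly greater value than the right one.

44 inversions

Count, for each position, how many later elements it exceeds:
34 → 33, 32, 31, 24, 29, 20, 19, 12, 3 → 9
33 → 32, 31, 24, 29, 20, 19, 12, 3 → 8
32 → 31, 24, 29, 20, 19, 12, 3 → 7
31 → 24, 29, 20, 19, 12, 3 → 6
24 → 20, 19, 12, 3 → 4
29 → 20, 19, 12, 3 → 4
20 → 19, 12, 3 → 3
19 → 12, 3 → 2
12 → 3 → 1
3 → none → 0
Sum: 9 + 8 + 7 + 6 + 4 + 4 + 3 + 2 + 1 + 0 = 44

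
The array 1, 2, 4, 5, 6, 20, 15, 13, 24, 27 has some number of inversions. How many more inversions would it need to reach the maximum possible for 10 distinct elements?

Maximum inversions for 10 distinct elements is C(10, 2) = 10·9/2 = 45.
Current inversions — for each element, count later smaller elements:
1: 0
2: 0
4: 0
5: 0
6: 0
20: 2
15: 1
13: 0
24: 0
27: 0
Current total: 0 + 0 + 0 + 0 + 0 + 2 + 1 + 0 + 0 + 0 = 3
Shortfall: 45 − 3 = 42

42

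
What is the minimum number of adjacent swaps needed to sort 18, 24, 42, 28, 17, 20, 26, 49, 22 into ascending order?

There are 15 adjacent swaps.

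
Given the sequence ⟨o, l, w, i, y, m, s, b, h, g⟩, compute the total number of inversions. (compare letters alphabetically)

There are 31 inversions.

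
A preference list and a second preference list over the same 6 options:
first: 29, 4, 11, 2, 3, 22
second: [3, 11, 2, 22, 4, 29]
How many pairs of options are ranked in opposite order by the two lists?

11

Assign each item its position (1..6) in the first ordering, then rewrite the second ordering as that position sequence:
positions: 29→1, 4→2, 11→3, 2→4, 3→5, 22→6
second ordering as positions: [5, 3, 4, 6, 2, 1]
Discordant pairs = inversions in this position sequence.
5: 3, 4, 2, 1 → 4
3: 2, 1 → 2
4: 2, 1 → 2
6: 2, 1 → 2
2: 1 → 1
1: 0
Total: 4 + 2 + 2 + 2 + 1 + 0 = 11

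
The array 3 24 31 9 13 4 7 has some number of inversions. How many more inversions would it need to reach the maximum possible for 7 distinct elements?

9

Maximum inversions for 7 distinct elements is C(7, 2) = 7·6/2 = 21.
Current inversions — for each element, count later smaller elements:
3: 0
24: 4
31: 4
9: 2
13: 2
4: 0
7: 0
Current total: 0 + 4 + 4 + 2 + 2 + 0 + 0 = 12
Shortfall: 21 − 12 = 9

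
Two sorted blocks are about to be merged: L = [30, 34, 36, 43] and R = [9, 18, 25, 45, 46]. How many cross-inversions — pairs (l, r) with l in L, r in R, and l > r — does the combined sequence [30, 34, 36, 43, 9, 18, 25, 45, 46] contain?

Take each right-half value and tally the left-half values above it:
r = 9: 30, 34, 36, 43 → 4
r = 18: 30, 34, 36, 43 → 4
r = 25: 30, 34, 36, 43 → 4
r = 45: none → 0
r = 46: none → 0
Cross-inversions: 4 + 4 + 4 + 0 + 0 = 12

12 split inversions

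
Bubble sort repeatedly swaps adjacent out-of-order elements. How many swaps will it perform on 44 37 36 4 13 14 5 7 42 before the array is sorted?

23 swaps

The minimum number of adjacent swaps to sort an array equals its inversion count, since every such swap removes exactly one inversion.
Count inversions — for each element, later elements that are smaller:
44: 37, 36, 4, 13, 14, 5, 7, 42 → 8
37: 36, 4, 13, 14, 5, 7 → 6
36: 4, 13, 14, 5, 7 → 5
4: none → 0
13: 5, 7 → 2
14: 5, 7 → 2
5: none → 0
7: none → 0
42: none → 0
Total inversions: 8 + 6 + 5 + 0 + 2 + 2 + 0 + 0 + 0 = 23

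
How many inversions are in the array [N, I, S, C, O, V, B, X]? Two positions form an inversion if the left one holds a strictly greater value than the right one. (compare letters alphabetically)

Sweep left to right; for each value list the smaller values that follow it:
N: 3
I: 2
S: 3
C: 1
O: 1
V: 1
B: 0
X: 0
Sum: 3 + 2 + 3 + 1 + 1 + 1 + 0 + 0 = 11

There are 11 out-of-order pairs.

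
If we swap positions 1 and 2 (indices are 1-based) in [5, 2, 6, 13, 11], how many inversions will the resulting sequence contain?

Inversions: 1

Positions 1 and 2 hold 5 and 2; after swapping, the array is [2, 5, 6, 13, 11].
Sweep left to right; for each value list the smaller values that follow it:
2 → none → 0
5 → none → 0
6 → none → 0
13 → 11 → 1
11 → none → 0
Sum: 0 + 0 + 0 + 1 + 0 = 1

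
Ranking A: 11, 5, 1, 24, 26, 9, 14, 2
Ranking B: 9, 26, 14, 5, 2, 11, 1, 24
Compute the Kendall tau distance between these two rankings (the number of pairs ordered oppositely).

17

Assign each item its position (1..8) in the first ordering, then rewrite the second ordering as that position sequence:
positions: 11→1, 5→2, 1→3, 24→4, 26→5, 9→6, 14→7, 2→8
second ordering as positions: [6, 5, 7, 2, 8, 1, 3, 4]
Discordant pairs = inversions in this position sequence.
6: 5, 2, 1, 3, 4 → 5
5: 2, 1, 3, 4 → 4
7: 2, 1, 3, 4 → 4
2: 1 → 1
8: 1, 3, 4 → 3
1: 0
3: 0
4: 0
Total: 5 + 4 + 4 + 1 + 3 + 0 + 0 + 0 = 17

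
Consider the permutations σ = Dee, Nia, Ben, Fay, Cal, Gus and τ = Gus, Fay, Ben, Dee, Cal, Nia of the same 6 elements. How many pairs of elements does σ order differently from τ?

11

Assign each item its position (1..6) in the first ordering, then rewrite the second ordering as that position sequence:
positions: Dee→1, Nia→2, Ben→3, Fay→4, Cal→5, Gus→6
second ordering as positions: [6, 4, 3, 1, 5, 2]
Discordant pairs = inversions in this position sequence.
6: 4, 3, 1, 5, 2 → 5
4: 3, 1, 2 → 3
3: 1, 2 → 2
1: 0
5: 2 → 1
2: 0
Total: 5 + 3 + 2 + 0 + 1 + 0 = 11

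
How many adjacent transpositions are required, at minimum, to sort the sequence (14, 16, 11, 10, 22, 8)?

10 swaps

Minimum adjacent swaps = number of inversions (each swap of adjacent out-of-order elements removes one inversion and no swap can remove more).
Count inversions — for each element, later elements that are smaller:
14: 11, 10, 8 → 3
16: 11, 10, 8 → 3
11: 10, 8 → 2
10: 8 → 1
22: 8 → 1
8: none → 0
Total inversions: 3 + 3 + 2 + 1 + 1 + 0 = 10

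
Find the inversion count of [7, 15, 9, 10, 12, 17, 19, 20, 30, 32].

For each element, count later entries that are smaller:
7: 0
15: 3
9: 0
10: 0
12: 0
17: 0
19: 0
20: 0
30: 0
32: 0
Sum: 0 + 3 + 0 + 0 + 0 + 0 + 0 + 0 + 0 + 0 = 3

3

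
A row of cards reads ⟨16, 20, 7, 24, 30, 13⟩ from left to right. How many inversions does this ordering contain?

Inversion pairs (indices are 1-based):
(1,3): 16 > 7
(1,6): 16 > 13
(2,3): 20 > 7
(2,6): 20 > 13
(4,6): 24 > 13
(5,6): 30 > 13
That's 6 pairs.

There are 6 out-of-order pairs.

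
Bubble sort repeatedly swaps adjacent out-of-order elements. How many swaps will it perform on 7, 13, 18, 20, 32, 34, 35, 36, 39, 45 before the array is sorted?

0

Minimum adjacent swaps = number of inversions (each swap of adjacent out-of-order elements removes one inversion and no swap can remove more).
Count inversions — for each element, later elements that are smaller:
7: none → 0
13: none → 0
18: none → 0
20: none → 0
32: none → 0
34: none → 0
35: none → 0
36: none → 0
39: none → 0
45: none → 0
Total inversions: 0 + 0 + 0 + 0 + 0 + 0 + 0 + 0 + 0 + 0 = 0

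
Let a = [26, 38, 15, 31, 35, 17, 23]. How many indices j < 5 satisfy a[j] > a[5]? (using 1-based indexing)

1

The element at index 5 is 35.
Elements before it: 26, 38, 15, 31
Those larger than 35: 38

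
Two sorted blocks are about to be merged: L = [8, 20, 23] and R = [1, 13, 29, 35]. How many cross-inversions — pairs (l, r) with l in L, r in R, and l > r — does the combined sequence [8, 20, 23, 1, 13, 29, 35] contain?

Cross-inversions: 5

For each element r of the right run, count left-run elements greater than r:
r = 1: 8, 20, 23 → 3
r = 13: 20, 23 → 2
r = 29: none → 0
r = 35: none → 0
Cross-inversions: 3 + 2 + 0 + 0 = 5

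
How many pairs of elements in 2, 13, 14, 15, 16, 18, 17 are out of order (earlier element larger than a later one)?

Sweep left to right; for each value list the smaller values that follow it:
2 → none → 0
13 → none → 0
14 → none → 0
15 → none → 0
16 → none → 0
18 → 17 → 1
17 → none → 0
Sum: 0 + 0 + 0 + 0 + 0 + 1 + 0 = 1

1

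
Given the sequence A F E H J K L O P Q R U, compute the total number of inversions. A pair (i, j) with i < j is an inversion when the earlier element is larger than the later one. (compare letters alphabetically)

Sweep left to right; for each value list the smaller values that follow it:
A → none → 0
F → E → 1
E → none → 0
H → none → 0
J → none → 0
K → none → 0
L → none → 0
O → none → 0
P → none → 0
Q → none → 0
R → none → 0
U → none → 0
Sum: 0 + 1 + 0 + 0 + 0 + 0 + 0 + 0 + 0 + 0 + 0 + 0 = 1

1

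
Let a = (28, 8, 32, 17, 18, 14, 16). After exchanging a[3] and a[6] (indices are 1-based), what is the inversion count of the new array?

8

Positions 3 and 6 hold 32 and 14; after swapping, the array is [28, 8, 14, 17, 18, 32, 16].
For each element, count later entries that are smaller:
28 → 8, 14, 17, 18, 16 → 5
8 → none → 0
14 → none → 0
17 → 16 → 1
18 → 16 → 1
32 → 16 → 1
16 → none → 0
Sum: 5 + 0 + 0 + 1 + 1 + 1 + 0 = 8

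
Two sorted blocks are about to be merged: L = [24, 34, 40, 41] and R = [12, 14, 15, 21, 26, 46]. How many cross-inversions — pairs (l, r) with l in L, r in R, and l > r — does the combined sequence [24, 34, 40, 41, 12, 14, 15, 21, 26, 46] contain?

19

For each element r of the right run, count left-run elements greater than r:
r = 12: 24, 34, 40, 41 → 4
r = 14: 24, 34, 40, 41 → 4
r = 15: 24, 34, 40, 41 → 4
r = 21: 24, 34, 40, 41 → 4
r = 26: 34, 40, 41 → 3
r = 46: none → 0
Cross-inversions: 4 + 4 + 4 + 4 + 3 + 0 = 19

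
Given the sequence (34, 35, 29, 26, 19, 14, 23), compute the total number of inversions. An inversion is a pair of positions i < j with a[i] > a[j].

Count, for each position, how many later elements it exceeds:
34 → 29, 26, 19, 14, 23 → 5
35 → 29, 26, 19, 14, 23 → 5
29 → 26, 19, 14, 23 → 4
26 → 19, 14, 23 → 3
19 → 14 → 1
14 → none → 0
23 → none → 0
Sum: 5 + 5 + 4 + 3 + 1 + 0 + 0 = 18

18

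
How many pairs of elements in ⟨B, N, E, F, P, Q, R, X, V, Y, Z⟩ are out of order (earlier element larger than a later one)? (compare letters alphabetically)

3 inversions

For each element, count later entries that are smaller:
B: 0
N: 2
E: 0
F: 0
P: 0
Q: 0
R: 0
X: 1
V: 0
Y: 0
Z: 0
Sum: 0 + 2 + 0 + 0 + 0 + 0 + 0 + 1 + 0 + 0 + 0 = 3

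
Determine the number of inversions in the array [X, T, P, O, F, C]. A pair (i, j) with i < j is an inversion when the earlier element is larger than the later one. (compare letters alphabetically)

15 inversions

For each element, count later entries that are smaller:
X: 5
T: 4
P: 3
O: 2
F: 1
C: 0
Sum: 5 + 4 + 3 + 2 + 1 + 0 = 15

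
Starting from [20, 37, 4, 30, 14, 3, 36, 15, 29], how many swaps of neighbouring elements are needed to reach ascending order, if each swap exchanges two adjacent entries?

Swaps: 19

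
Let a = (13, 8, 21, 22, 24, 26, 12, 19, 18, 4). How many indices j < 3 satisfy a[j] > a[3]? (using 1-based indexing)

0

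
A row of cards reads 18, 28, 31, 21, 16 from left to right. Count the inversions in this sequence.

6

Inversion pairs (indices are 1-based):
(1,5): 18 > 16
(2,4): 28 > 21
(2,5): 28 > 16
(3,4): 31 > 21
(3,5): 31 > 16
(4,5): 21 > 16
That's 6 pairs.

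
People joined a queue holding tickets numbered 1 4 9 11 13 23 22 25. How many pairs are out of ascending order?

1

Count, for each position, how many later elements it exceeds:
1 → none → 0
4 → none → 0
9 → none → 0
11 → none → 0
13 → none → 0
23 → 22 → 1
22 → none → 0
25 → none → 0
Sum: 0 + 0 + 0 + 0 + 0 + 1 + 0 + 0 = 1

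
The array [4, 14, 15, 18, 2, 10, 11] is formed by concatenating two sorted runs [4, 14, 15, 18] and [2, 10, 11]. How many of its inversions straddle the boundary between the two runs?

Take each right-half value and tally the left-half values above it:
r = 2: 4, 14, 15, 18 → 4
r = 10: 14, 15, 18 → 3
r = 11: 14, 15, 18 → 3
Cross-inversions: 4 + 3 + 3 = 10

10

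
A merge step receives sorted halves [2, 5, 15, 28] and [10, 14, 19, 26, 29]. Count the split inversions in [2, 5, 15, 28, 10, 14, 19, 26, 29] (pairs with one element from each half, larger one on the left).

Count, for every r in R, how many entries of L exceed r:
r = 10: 15, 28 → 2
r = 14: 15, 28 → 2
r = 19: 28 → 1
r = 26: 28 → 1
r = 29: none → 0
Cross-inversions: 2 + 2 + 1 + 1 + 0 = 6

6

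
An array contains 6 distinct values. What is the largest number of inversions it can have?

A reversed (strictly descending) arrangement makes every pair an inversion, giving C(6, 2) inversions.
C(6, 2) = 6·5/2 = 15

Inversions: 15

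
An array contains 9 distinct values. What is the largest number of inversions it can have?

The maximum occurs when the array is in strictly decreasing order: every one of the C(9, 2) pairs is inverted.
C(9, 2) = 9·8/2 = 36

36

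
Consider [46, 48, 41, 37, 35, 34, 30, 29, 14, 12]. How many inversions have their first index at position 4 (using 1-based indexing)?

The element at index 4 is 37.
Elements after it: 35, 34, 30, 29, 14, 12
Those smaller than 37: 35, 34, 30, 29, 14, 12

6 such elements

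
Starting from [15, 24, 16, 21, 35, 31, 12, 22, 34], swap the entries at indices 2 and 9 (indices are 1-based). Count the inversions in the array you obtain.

Inversions: 16

Positions 2 and 9 hold 24 and 34; after swapping, the array is [15, 34, 16, 21, 35, 31, 12, 22, 24].
For each element, count later entries that are smaller:
15: 1
34: 6
16: 1
21: 1
35: 4
31: 3
12: 0
22: 0
24: 0
Sum: 1 + 6 + 1 + 1 + 4 + 3 + 0 + 0 + 0 = 16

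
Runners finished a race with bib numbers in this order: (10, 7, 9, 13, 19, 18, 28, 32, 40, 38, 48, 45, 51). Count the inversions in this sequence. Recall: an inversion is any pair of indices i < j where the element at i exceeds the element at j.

There are 5 inversions.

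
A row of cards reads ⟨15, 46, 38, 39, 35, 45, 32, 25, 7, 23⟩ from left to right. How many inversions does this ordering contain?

For each element, count later entries that are smaller:
15 → 7 → 1
46 → 38, 39, 35, 45, 32, 25, 7, 23 → 8
38 → 35, 32, 25, 7, 23 → 5
39 → 35, 32, 25, 7, 23 → 5
35 → 32, 25, 7, 23 → 4
45 → 32, 25, 7, 23 → 4
32 → 25, 7, 23 → 3
25 → 7, 23 → 2
7 → none → 0
23 → none → 0
Sum: 1 + 8 + 5 + 5 + 4 + 4 + 3 + 2 + 0 + 0 = 32

There are 32 inversions.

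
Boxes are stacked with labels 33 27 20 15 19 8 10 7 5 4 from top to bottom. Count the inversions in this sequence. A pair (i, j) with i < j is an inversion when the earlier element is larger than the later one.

43

For each element, count later entries that are smaller:
33: 9
27: 8
20: 7
15: 5
19: 5
8: 3
10: 3
7: 2
5: 1
4: 0
Sum: 9 + 8 + 7 + 5 + 5 + 3 + 3 + 2 + 1 + 0 = 43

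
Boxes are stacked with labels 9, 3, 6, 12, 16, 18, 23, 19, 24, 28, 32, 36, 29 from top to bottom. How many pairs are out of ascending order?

5

Element-by-element contributions:
9 → 3, 6 → 2
3 → none → 0
6 → none → 0
12 → none → 0
16 → none → 0
18 → none → 0
23 → 19 → 1
19 → none → 0
24 → none → 0
28 → none → 0
32 → 29 → 1
36 → 29 → 1
29 → none → 0
Sum: 2 + 0 + 0 + 0 + 0 + 0 + 1 + 0 + 0 + 0 + 1 + 1 + 0 = 5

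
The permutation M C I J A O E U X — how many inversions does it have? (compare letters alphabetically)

11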